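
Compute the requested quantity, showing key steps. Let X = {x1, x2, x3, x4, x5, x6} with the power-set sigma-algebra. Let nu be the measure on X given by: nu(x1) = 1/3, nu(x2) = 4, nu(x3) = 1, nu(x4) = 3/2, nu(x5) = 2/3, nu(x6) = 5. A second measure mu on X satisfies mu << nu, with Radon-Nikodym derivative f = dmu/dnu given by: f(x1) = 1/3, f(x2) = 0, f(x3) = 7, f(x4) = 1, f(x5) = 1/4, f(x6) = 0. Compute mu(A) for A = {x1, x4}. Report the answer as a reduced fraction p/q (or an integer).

By the defining property of the Radon-Nikodym derivative, for every measurable set A,
  mu(A) = integral_A f dnu.
Since nu is a discrete measure concentrated on the atoms of X, the integral over A reduces to the sum
  mu(A) = sum_{x in A} f(x) * nu({x}).
Computing each term:
  x1: f(x1) * nu(x1) = 1/3 * 1/3 = 1/9.
  x4: f(x4) * nu(x4) = 1 * 3/2 = 3/2.
Summing: mu(A) = 1/9 + 3/2 = 29/18.

29/18


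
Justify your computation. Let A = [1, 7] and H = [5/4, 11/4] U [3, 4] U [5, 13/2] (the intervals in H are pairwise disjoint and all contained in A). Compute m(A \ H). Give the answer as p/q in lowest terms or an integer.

The ambient interval has length m(A) = 7 - 1 = 6.
Since the holes are disjoint and sit inside A, by finite additivity
  m(H) = sum_i (b_i - a_i), and m(A \ H) = m(A) - m(H).
Computing the hole measures:
  m(H_1) = 11/4 - 5/4 = 3/2.
  m(H_2) = 4 - 3 = 1.
  m(H_3) = 13/2 - 5 = 3/2.
Summed: m(H) = 3/2 + 1 + 3/2 = 4.
So m(A \ H) = 6 - 4 = 2.

2


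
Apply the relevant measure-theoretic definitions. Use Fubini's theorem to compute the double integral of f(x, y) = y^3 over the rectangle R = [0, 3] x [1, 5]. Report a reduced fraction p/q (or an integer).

f(x, y) is a tensor product of a function of x and a function of y, and both factors are bounded continuous (hence Lebesgue integrable) on the rectangle, so Fubini's theorem applies:
  integral_R f d(m x m) = (integral_a1^b1 1 dx) * (integral_a2^b2 y^3 dy).
Inner integral in x: integral_{0}^{3} 1 dx = (3^1 - 0^1)/1
  = 3.
Inner integral in y: integral_{1}^{5} y^3 dy = (5^4 - 1^4)/4
  = 156.
Product: (3) * (156) = 468.

468


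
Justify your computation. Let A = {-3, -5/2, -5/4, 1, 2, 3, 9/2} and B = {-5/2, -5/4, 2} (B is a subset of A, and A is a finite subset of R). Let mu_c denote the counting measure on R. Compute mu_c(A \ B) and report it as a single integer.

Counting measure assigns mu_c(E) = |E| (number of elements) when E is finite. For B subset A, A \ B is the set of elements of A not in B, so |A \ B| = |A| - |B|.
|A| = 7, |B| = 3, so mu_c(A \ B) = 7 - 3 = 4.

4


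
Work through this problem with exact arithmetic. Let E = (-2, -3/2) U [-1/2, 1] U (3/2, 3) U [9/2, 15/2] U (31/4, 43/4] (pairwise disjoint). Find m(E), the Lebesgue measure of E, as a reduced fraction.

For pairwise disjoint intervals, m(union_i I_i) = sum_i m(I_i),
and m is invariant under swapping open/closed endpoints (single points have measure 0).
So m(E) = sum_i (b_i - a_i).
  I_1 has length -3/2 - (-2) = 1/2.
  I_2 has length 1 - (-1/2) = 3/2.
  I_3 has length 3 - 3/2 = 3/2.
  I_4 has length 15/2 - 9/2 = 3.
  I_5 has length 43/4 - 31/4 = 3.
Summing:
  m(E) = 1/2 + 3/2 + 3/2 + 3 + 3 = 19/2.

19/2


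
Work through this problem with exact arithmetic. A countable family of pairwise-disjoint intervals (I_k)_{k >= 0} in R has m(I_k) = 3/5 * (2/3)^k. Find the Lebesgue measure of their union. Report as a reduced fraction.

By countable additivity of the Lebesgue measure on pairwise disjoint measurable sets,
  m(union_{k >= 0} I_k) = sum_{k >= 0} m(I_k) = sum_{k >= 0} a * r^k,
  with a = 3/5 and r = 2/3.
Since 0 < r = 2/3 < 1, the geometric series converges:
  sum_{k >= 0} a * r^k = a / (1 - r).
  = 3/5 / (1 - 2/3)
  = 3/5 / (1/3)
  = 9/5.

9/5


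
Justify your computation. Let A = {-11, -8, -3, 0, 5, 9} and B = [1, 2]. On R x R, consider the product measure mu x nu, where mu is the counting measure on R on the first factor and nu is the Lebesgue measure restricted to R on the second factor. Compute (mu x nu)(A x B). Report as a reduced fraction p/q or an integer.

For a measurable rectangle A x B, the product measure satisfies
  (mu x nu)(A x B) = mu(A) * nu(B).
  mu(A) = 6.
  nu(B) = 1.
  (mu x nu)(A x B) = 6 * 1 = 6.

6


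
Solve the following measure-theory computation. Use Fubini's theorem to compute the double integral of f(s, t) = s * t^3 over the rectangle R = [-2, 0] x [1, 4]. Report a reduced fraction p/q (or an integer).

f(s, t) is a tensor product of a function of s and a function of t, and both factors are bounded continuous (hence Lebesgue integrable) on the rectangle, so Fubini's theorem applies:
  integral_R f d(m x m) = (integral_a1^b1 s ds) * (integral_a2^b2 t^3 dt).
Inner integral in s: integral_{-2}^{0} s ds = (0^2 - (-2)^2)/2
  = -2.
Inner integral in t: integral_{1}^{4} t^3 dt = (4^4 - 1^4)/4
  = 255/4.
Product: (-2) * (255/4) = -255/2.

-255/2


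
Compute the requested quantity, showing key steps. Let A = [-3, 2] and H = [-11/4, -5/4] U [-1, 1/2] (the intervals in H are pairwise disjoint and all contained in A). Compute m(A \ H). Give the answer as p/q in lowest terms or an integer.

The ambient interval has length m(A) = 2 - (-3) = 5.
Since the holes are disjoint and sit inside A, by finite additivity
  m(H) = sum_i (b_i - a_i), and m(A \ H) = m(A) - m(H).
Computing the hole measures:
  m(H_1) = -5/4 - (-11/4) = 3/2.
  m(H_2) = 1/2 - (-1) = 3/2.
Summed: m(H) = 3/2 + 3/2 = 3.
So m(A \ H) = 5 - 3 = 2.

2


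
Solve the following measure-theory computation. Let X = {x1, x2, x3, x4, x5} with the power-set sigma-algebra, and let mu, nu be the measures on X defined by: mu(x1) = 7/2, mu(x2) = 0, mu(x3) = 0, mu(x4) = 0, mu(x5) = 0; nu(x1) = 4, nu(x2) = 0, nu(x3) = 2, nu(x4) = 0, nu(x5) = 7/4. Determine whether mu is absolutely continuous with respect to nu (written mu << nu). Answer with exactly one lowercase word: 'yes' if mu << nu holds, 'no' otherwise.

mu << nu means: every nu-null measurable set is also mu-null; equivalently, for every atom x, if nu({x}) = 0 then mu({x}) = 0.
Checking each atom:
  x1: nu = 4 > 0 -> no constraint.
  x2: nu = 0, mu = 0 -> consistent with mu << nu.
  x3: nu = 2 > 0 -> no constraint.
  x4: nu = 0, mu = 0 -> consistent with mu << nu.
  x5: nu = 7/4 > 0 -> no constraint.
No atom violates the condition. Therefore mu << nu.

yes


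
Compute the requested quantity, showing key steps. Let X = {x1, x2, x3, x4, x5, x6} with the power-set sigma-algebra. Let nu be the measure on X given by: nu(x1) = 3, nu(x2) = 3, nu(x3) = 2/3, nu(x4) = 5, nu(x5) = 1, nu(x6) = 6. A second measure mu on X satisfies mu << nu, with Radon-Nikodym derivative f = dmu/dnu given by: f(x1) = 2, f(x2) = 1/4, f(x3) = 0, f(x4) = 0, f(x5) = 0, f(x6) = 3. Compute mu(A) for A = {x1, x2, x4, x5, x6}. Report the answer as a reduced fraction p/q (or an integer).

By the defining property of the Radon-Nikodym derivative, for every measurable set A,
  mu(A) = integral_A f dnu.
Since nu is a discrete measure concentrated on the atoms of X, the integral over A reduces to the sum
  mu(A) = sum_{x in A} f(x) * nu({x}).
Computing each term:
  x1: f(x1) * nu(x1) = 2 * 3 = 6.
  x2: f(x2) * nu(x2) = 1/4 * 3 = 3/4.
  x4: f(x4) * nu(x4) = 0 * 5 = 0.
  x5: f(x5) * nu(x5) = 0 * 1 = 0.
  x6: f(x6) * nu(x6) = 3 * 6 = 18.
Summing: mu(A) = 6 + 3/4 + 0 + 0 + 18 = 99/4.

99/4


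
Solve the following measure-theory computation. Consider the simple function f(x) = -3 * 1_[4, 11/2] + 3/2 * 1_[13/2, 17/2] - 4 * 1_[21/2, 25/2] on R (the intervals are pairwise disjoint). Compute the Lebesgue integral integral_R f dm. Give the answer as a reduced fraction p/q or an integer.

For a simple function f = sum_i c_i * 1_{A_i} with disjoint A_i,
  integral f dm = sum_i c_i * m(A_i).
Lengths of the A_i:
  m(A_1) = 11/2 - 4 = 3/2.
  m(A_2) = 17/2 - 13/2 = 2.
  m(A_3) = 25/2 - 21/2 = 2.
Contributions c_i * m(A_i):
  (-3) * (3/2) = -9/2.
  (3/2) * (2) = 3.
  (-4) * (2) = -8.
Total: -9/2 + 3 - 8 = -19/2.

-19/2


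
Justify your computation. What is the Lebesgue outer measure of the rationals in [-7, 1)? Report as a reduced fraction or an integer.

Q cap [-7, 1) is countable; list its elements as q_1, q_2, ... . Fix eps > 0 and cover the k-th point by an interval of length eps * 2^(-k). The cover has total length eps * sum_{k>=1} 2^(-k) = eps, so by definition of outer measure m*(Q cap [-7, 1)) <= eps. Since eps was arbitrary and m* >= 0, the outer measure is 0.

0


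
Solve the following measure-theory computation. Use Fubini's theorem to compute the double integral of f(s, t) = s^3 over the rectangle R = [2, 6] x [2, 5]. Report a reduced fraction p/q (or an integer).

f(s, t) is a tensor product of a function of s and a function of t, and both factors are bounded continuous (hence Lebesgue integrable) on the rectangle, so Fubini's theorem applies:
  integral_R f d(m x m) = (integral_a1^b1 s^3 ds) * (integral_a2^b2 1 dt).
Inner integral in s: integral_{2}^{6} s^3 ds = (6^4 - 2^4)/4
  = 320.
Inner integral in t: integral_{2}^{5} 1 dt = (5^1 - 2^1)/1
  = 3.
Product: (320) * (3) = 960.

960


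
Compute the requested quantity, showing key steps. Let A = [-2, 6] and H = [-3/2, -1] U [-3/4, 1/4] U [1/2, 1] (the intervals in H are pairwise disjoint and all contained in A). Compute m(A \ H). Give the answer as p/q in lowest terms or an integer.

The ambient interval has length m(A) = 6 - (-2) = 8.
Since the holes are disjoint and sit inside A, by finite additivity
  m(H) = sum_i (b_i - a_i), and m(A \ H) = m(A) - m(H).
Computing the hole measures:
  m(H_1) = -1 - (-3/2) = 1/2.
  m(H_2) = 1/4 - (-3/4) = 1.
  m(H_3) = 1 - 1/2 = 1/2.
Summed: m(H) = 1/2 + 1 + 1/2 = 2.
So m(A \ H) = 8 - 2 = 6.

6


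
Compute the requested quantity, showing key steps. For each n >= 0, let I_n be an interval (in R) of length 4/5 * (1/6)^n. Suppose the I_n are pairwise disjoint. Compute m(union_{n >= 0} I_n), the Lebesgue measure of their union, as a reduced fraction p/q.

By countable additivity of the Lebesgue measure on pairwise disjoint measurable sets,
  m(union_{n >= 0} I_n) = sum_{n >= 0} m(I_n) = sum_{n >= 0} a * r^n,
  with a = 4/5 and r = 1/6.
Since 0 < r = 1/6 < 1, the geometric series converges:
  sum_{n >= 0} a * r^n = a / (1 - r).
  = 4/5 / (1 - 1/6)
  = 4/5 / (5/6)
  = 24/25.

24/25


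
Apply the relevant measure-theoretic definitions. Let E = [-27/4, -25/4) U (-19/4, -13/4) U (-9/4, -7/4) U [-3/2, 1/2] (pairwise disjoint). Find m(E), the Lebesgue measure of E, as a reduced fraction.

For pairwise disjoint intervals, m(union_i I_i) = sum_i m(I_i),
and m is invariant under swapping open/closed endpoints (single points have measure 0).
So m(E) = sum_i (b_i - a_i).
  I_1 has length -25/4 - (-27/4) = 1/2.
  I_2 has length -13/4 - (-19/4) = 3/2.
  I_3 has length -7/4 - (-9/4) = 1/2.
  I_4 has length 1/2 - (-3/2) = 2.
Summing:
  m(E) = 1/2 + 3/2 + 1/2 + 2 = 9/2.

9/2


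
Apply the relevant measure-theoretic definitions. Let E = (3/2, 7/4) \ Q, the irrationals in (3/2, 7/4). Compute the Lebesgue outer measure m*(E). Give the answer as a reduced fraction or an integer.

The interval I = (3/2, 7/4) has m(I) = 7/4 - 3/2 = 1/4 (endpoints are measure-zero, so open/closed/half-open agree). Write I = (I cap Q) u (I \ Q). The rationals in I are countable, so m*(I cap Q) = 0 (cover each rational by intervals whose total length is arbitrarily small). By countable subadditivity m*(I) <= m*(I cap Q) + m*(I \ Q), hence m*(I \ Q) >= m(I) = 1/4. The reverse inequality m*(I \ Q) <= m*(I) = 1/4 is trivial since (I \ Q) is a subset of I. Therefore m*(I \ Q) = 1/4.

1/4


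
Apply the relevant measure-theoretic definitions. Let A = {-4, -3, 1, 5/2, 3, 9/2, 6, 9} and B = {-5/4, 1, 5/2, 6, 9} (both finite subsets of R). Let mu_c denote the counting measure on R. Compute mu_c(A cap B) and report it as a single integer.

Counting measure on a finite set equals cardinality. mu_c(A cap B) = |A cap B| (elements appearing in both).
Enumerating the elements of A that also lie in B gives 4 element(s).
So mu_c(A cap B) = 4.

4


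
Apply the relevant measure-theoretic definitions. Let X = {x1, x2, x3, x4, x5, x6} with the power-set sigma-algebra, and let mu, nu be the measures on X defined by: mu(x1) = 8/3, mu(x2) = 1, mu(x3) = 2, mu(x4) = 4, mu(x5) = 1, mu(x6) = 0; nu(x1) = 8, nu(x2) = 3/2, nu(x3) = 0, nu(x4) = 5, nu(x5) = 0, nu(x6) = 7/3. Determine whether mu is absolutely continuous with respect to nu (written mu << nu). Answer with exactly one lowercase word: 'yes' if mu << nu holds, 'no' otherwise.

mu << nu means: every nu-null measurable set is also mu-null; equivalently, for every atom x, if nu({x}) = 0 then mu({x}) = 0.
Checking each atom:
  x1: nu = 8 > 0 -> no constraint.
  x2: nu = 3/2 > 0 -> no constraint.
  x3: nu = 0, mu = 2 > 0 -> violates mu << nu.
  x4: nu = 5 > 0 -> no constraint.
  x5: nu = 0, mu = 1 > 0 -> violates mu << nu.
  x6: nu = 7/3 > 0 -> no constraint.
The atom(s) x3, x5 violate the condition (nu = 0 but mu > 0). Therefore mu is NOT absolutely continuous w.r.t. nu.

no


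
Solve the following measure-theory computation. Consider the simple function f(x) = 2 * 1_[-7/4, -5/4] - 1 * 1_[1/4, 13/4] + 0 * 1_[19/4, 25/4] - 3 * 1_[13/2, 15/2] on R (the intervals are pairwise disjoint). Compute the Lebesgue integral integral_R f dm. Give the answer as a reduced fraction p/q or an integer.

For a simple function f = sum_i c_i * 1_{A_i} with disjoint A_i,
  integral f dm = sum_i c_i * m(A_i).
Lengths of the A_i:
  m(A_1) = -5/4 - (-7/4) = 1/2.
  m(A_2) = 13/4 - 1/4 = 3.
  m(A_3) = 25/4 - 19/4 = 3/2.
  m(A_4) = 15/2 - 13/2 = 1.
Contributions c_i * m(A_i):
  (2) * (1/2) = 1.
  (-1) * (3) = -3.
  (0) * (3/2) = 0.
  (-3) * (1) = -3.
Total: 1 - 3 + 0 - 3 = -5.

-5


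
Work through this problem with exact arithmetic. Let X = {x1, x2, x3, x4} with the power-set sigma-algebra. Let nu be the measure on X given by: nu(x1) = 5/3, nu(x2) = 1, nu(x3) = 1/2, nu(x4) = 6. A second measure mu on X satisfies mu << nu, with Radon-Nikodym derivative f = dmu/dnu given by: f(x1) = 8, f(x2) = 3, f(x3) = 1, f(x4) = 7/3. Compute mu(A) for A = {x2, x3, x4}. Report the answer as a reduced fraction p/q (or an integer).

By the defining property of the Radon-Nikodym derivative, for every measurable set A,
  mu(A) = integral_A f dnu.
Since nu is a discrete measure concentrated on the atoms of X, the integral over A reduces to the sum
  mu(A) = sum_{x in A} f(x) * nu({x}).
Computing each term:
  x2: f(x2) * nu(x2) = 3 * 1 = 3.
  x3: f(x3) * nu(x3) = 1 * 1/2 = 1/2.
  x4: f(x4) * nu(x4) = 7/3 * 6 = 14.
Summing: mu(A) = 3 + 1/2 + 14 = 35/2.

35/2


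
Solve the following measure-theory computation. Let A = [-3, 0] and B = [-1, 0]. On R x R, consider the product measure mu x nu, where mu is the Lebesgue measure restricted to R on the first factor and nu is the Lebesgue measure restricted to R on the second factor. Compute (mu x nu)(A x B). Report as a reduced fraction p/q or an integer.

For a measurable rectangle A x B, the product measure satisfies
  (mu x nu)(A x B) = mu(A) * nu(B).
  mu(A) = 3.
  nu(B) = 1.
  (mu x nu)(A x B) = 3 * 1 = 3.

3


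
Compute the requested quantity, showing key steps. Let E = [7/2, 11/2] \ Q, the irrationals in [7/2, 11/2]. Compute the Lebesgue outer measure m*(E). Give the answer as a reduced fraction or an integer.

The interval I = [7/2, 11/2] has m(I) = 11/2 - 7/2 = 2 (endpoints are measure-zero, so open/closed/half-open agree). Write I = (I cap Q) u (I \ Q). The rationals in I are countable, so m*(I cap Q) = 0 (cover each rational by intervals whose total length is arbitrarily small). By countable subadditivity m*(I) <= m*(I cap Q) + m*(I \ Q), hence m*(I \ Q) >= m(I) = 2. The reverse inequality m*(I \ Q) <= m*(I) = 2 is trivial since (I \ Q) is a subset of I. Therefore m*(I \ Q) = 2.

2


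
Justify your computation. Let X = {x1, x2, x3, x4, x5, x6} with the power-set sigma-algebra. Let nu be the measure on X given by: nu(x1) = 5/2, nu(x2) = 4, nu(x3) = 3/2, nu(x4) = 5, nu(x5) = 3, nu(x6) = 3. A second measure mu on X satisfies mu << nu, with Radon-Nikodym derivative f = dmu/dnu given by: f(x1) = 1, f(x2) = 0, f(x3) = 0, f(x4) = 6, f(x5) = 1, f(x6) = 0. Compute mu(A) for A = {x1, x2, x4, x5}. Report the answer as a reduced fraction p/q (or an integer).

By the defining property of the Radon-Nikodym derivative, for every measurable set A,
  mu(A) = integral_A f dnu.
Since nu is a discrete measure concentrated on the atoms of X, the integral over A reduces to the sum
  mu(A) = sum_{x in A} f(x) * nu({x}).
Computing each term:
  x1: f(x1) * nu(x1) = 1 * 5/2 = 5/2.
  x2: f(x2) * nu(x2) = 0 * 4 = 0.
  x4: f(x4) * nu(x4) = 6 * 5 = 30.
  x5: f(x5) * nu(x5) = 1 * 3 = 3.
Summing: mu(A) = 5/2 + 0 + 30 + 3 = 71/2.

71/2


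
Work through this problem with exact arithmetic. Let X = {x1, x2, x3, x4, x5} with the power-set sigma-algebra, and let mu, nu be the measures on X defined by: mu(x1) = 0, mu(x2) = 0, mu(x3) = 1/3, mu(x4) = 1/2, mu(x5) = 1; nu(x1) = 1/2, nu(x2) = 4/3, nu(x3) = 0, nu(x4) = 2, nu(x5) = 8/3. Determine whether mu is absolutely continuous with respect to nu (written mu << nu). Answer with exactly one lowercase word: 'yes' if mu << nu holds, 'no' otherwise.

mu << nu means: every nu-null measurable set is also mu-null; equivalently, for every atom x, if nu({x}) = 0 then mu({x}) = 0.
Checking each atom:
  x1: nu = 1/2 > 0 -> no constraint.
  x2: nu = 4/3 > 0 -> no constraint.
  x3: nu = 0, mu = 1/3 > 0 -> violates mu << nu.
  x4: nu = 2 > 0 -> no constraint.
  x5: nu = 8/3 > 0 -> no constraint.
The atom(s) x3 violate the condition (nu = 0 but mu > 0). Therefore mu is NOT absolutely continuous w.r.t. nu.

no


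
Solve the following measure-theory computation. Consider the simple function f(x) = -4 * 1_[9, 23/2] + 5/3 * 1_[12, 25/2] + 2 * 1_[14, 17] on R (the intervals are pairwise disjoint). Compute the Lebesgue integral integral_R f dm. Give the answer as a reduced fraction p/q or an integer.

For a simple function f = sum_i c_i * 1_{A_i} with disjoint A_i,
  integral f dm = sum_i c_i * m(A_i).
Lengths of the A_i:
  m(A_1) = 23/2 - 9 = 5/2.
  m(A_2) = 25/2 - 12 = 1/2.
  m(A_3) = 17 - 14 = 3.
Contributions c_i * m(A_i):
  (-4) * (5/2) = -10.
  (5/3) * (1/2) = 5/6.
  (2) * (3) = 6.
Total: -10 + 5/6 + 6 = -19/6.

-19/6


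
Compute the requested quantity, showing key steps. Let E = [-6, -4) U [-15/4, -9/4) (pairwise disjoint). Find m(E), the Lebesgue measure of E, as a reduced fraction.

For pairwise disjoint intervals, m(union_i I_i) = sum_i m(I_i),
and m is invariant under swapping open/closed endpoints (single points have measure 0).
So m(E) = sum_i (b_i - a_i).
  I_1 has length -4 - (-6) = 2.
  I_2 has length -9/4 - (-15/4) = 3/2.
Summing:
  m(E) = 2 + 3/2 = 7/2.

7/2


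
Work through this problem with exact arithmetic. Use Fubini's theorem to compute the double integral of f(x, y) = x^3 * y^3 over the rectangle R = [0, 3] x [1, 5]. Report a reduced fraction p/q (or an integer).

f(x, y) is a tensor product of a function of x and a function of y, and both factors are bounded continuous (hence Lebesgue integrable) on the rectangle, so Fubini's theorem applies:
  integral_R f d(m x m) = (integral_a1^b1 x^3 dx) * (integral_a2^b2 y^3 dy).
Inner integral in x: integral_{0}^{3} x^3 dx = (3^4 - 0^4)/4
  = 81/4.
Inner integral in y: integral_{1}^{5} y^3 dy = (5^4 - 1^4)/4
  = 156.
Product: (81/4) * (156) = 3159.

3159


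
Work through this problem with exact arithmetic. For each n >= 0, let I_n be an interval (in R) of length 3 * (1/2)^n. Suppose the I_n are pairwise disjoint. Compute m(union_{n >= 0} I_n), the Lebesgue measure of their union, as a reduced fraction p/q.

By countable additivity of the Lebesgue measure on pairwise disjoint measurable sets,
  m(union_{n >= 0} I_n) = sum_{n >= 0} m(I_n) = sum_{n >= 0} a * r^n,
  with a = 3 and r = 1/2.
Since 0 < r = 1/2 < 1, the geometric series converges:
  sum_{n >= 0} a * r^n = a / (1 - r).
  = 3 / (1 - 1/2)
  = 3 / (1/2)
  = 6.

6


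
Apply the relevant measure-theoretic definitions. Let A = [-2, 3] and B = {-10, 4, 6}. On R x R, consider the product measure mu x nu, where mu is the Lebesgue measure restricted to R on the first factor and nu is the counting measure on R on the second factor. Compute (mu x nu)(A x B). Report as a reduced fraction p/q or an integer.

For a measurable rectangle A x B, the product measure satisfies
  (mu x nu)(A x B) = mu(A) * nu(B).
  mu(A) = 5.
  nu(B) = 3.
  (mu x nu)(A x B) = 5 * 3 = 15.

15


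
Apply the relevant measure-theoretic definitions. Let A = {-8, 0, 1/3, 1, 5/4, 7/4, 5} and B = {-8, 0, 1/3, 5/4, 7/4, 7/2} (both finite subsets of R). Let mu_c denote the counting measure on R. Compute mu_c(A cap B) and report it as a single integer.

Counting measure on a finite set equals cardinality. mu_c(A cap B) = |A cap B| (elements appearing in both).
Enumerating the elements of A that also lie in B gives 5 element(s).
So mu_c(A cap B) = 5.

5


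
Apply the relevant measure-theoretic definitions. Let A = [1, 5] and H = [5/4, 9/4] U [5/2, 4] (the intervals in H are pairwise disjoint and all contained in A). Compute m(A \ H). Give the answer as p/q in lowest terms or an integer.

The ambient interval has length m(A) = 5 - 1 = 4.
Since the holes are disjoint and sit inside A, by finite additivity
  m(H) = sum_i (b_i - a_i), and m(A \ H) = m(A) - m(H).
Computing the hole measures:
  m(H_1) = 9/4 - 5/4 = 1.
  m(H_2) = 4 - 5/2 = 3/2.
Summed: m(H) = 1 + 3/2 = 5/2.
So m(A \ H) = 4 - 5/2 = 3/2.

3/2


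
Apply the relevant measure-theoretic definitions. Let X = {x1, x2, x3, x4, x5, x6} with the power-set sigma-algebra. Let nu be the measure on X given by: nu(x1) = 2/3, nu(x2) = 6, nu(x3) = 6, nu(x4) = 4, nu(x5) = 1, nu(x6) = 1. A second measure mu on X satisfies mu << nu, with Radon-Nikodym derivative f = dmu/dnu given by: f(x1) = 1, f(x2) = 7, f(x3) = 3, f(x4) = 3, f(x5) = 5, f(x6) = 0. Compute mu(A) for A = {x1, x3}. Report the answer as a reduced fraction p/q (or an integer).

By the defining property of the Radon-Nikodym derivative, for every measurable set A,
  mu(A) = integral_A f dnu.
Since nu is a discrete measure concentrated on the atoms of X, the integral over A reduces to the sum
  mu(A) = sum_{x in A} f(x) * nu({x}).
Computing each term:
  x1: f(x1) * nu(x1) = 1 * 2/3 = 2/3.
  x3: f(x3) * nu(x3) = 3 * 6 = 18.
Summing: mu(A) = 2/3 + 18 = 56/3.

56/3


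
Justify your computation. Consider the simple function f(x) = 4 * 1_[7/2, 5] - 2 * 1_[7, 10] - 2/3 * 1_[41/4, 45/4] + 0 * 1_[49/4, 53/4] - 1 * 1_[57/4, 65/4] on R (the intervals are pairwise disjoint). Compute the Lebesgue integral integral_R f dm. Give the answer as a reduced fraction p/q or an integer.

For a simple function f = sum_i c_i * 1_{A_i} with disjoint A_i,
  integral f dm = sum_i c_i * m(A_i).
Lengths of the A_i:
  m(A_1) = 5 - 7/2 = 3/2.
  m(A_2) = 10 - 7 = 3.
  m(A_3) = 45/4 - 41/4 = 1.
  m(A_4) = 53/4 - 49/4 = 1.
  m(A_5) = 65/4 - 57/4 = 2.
Contributions c_i * m(A_i):
  (4) * (3/2) = 6.
  (-2) * (3) = -6.
  (-2/3) * (1) = -2/3.
  (0) * (1) = 0.
  (-1) * (2) = -2.
Total: 6 - 6 - 2/3 + 0 - 2 = -8/3.

-8/3


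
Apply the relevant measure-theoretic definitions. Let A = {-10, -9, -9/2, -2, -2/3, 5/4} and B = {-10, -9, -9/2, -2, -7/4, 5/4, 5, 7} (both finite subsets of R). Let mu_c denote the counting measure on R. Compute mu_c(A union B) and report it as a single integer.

Counting measure on a finite set equals cardinality. By inclusion-exclusion, |A union B| = |A| + |B| - |A cap B|.
|A| = 6, |B| = 8, |A cap B| = 5.
So mu_c(A union B) = 6 + 8 - 5 = 9.

9


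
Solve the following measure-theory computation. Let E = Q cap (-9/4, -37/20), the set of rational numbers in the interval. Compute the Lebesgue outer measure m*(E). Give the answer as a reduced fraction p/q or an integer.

Q cap (-9/4, -37/20) is countable; list its elements as q_1, q_2, ... . Fix eps > 0 and cover the k-th point by an interval of length eps * 2^(-k). The cover has total length eps * sum_{k>=1} 2^(-k) = eps, so by definition of outer measure m*(Q cap (-9/4, -37/20)) <= eps. Since eps was arbitrary and m* >= 0, the outer measure is 0.

0


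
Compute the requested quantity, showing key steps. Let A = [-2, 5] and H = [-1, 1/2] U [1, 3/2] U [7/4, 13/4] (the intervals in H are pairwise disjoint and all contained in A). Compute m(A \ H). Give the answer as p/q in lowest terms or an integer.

The ambient interval has length m(A) = 5 - (-2) = 7.
Since the holes are disjoint and sit inside A, by finite additivity
  m(H) = sum_i (b_i - a_i), and m(A \ H) = m(A) - m(H).
Computing the hole measures:
  m(H_1) = 1/2 - (-1) = 3/2.
  m(H_2) = 3/2 - 1 = 1/2.
  m(H_3) = 13/4 - 7/4 = 3/2.
Summed: m(H) = 3/2 + 1/2 + 3/2 = 7/2.
So m(A \ H) = 7 - 7/2 = 7/2.

7/2


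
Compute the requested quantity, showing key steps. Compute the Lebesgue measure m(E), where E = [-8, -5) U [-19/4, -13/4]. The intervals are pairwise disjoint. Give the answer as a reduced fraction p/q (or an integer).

For pairwise disjoint intervals, m(union_i I_i) = sum_i m(I_i),
and m is invariant under swapping open/closed endpoints (single points have measure 0).
So m(E) = sum_i (b_i - a_i).
  I_1 has length -5 - (-8) = 3.
  I_2 has length -13/4 - (-19/4) = 3/2.
Summing:
  m(E) = 3 + 3/2 = 9/2.

9/2


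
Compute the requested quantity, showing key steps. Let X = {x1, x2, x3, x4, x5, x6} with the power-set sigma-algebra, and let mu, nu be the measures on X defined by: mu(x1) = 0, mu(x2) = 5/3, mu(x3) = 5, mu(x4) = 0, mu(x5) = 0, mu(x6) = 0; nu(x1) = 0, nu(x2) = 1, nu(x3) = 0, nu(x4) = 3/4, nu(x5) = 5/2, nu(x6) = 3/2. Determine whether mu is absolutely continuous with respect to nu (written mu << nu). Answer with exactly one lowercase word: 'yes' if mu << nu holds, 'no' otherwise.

mu << nu means: every nu-null measurable set is also mu-null; equivalently, for every atom x, if nu({x}) = 0 then mu({x}) = 0.
Checking each atom:
  x1: nu = 0, mu = 0 -> consistent with mu << nu.
  x2: nu = 1 > 0 -> no constraint.
  x3: nu = 0, mu = 5 > 0 -> violates mu << nu.
  x4: nu = 3/4 > 0 -> no constraint.
  x5: nu = 5/2 > 0 -> no constraint.
  x6: nu = 3/2 > 0 -> no constraint.
The atom(s) x3 violate the condition (nu = 0 but mu > 0). Therefore mu is NOT absolutely continuous w.r.t. nu.

no


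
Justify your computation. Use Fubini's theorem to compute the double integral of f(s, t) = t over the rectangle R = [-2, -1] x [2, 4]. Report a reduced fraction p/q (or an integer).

f(s, t) is a tensor product of a function of s and a function of t, and both factors are bounded continuous (hence Lebesgue integrable) on the rectangle, so Fubini's theorem applies:
  integral_R f d(m x m) = (integral_a1^b1 1 ds) * (integral_a2^b2 t dt).
Inner integral in s: integral_{-2}^{-1} 1 ds = ((-1)^1 - (-2)^1)/1
  = 1.
Inner integral in t: integral_{2}^{4} t dt = (4^2 - 2^2)/2
  = 6.
Product: (1) * (6) = 6.

6


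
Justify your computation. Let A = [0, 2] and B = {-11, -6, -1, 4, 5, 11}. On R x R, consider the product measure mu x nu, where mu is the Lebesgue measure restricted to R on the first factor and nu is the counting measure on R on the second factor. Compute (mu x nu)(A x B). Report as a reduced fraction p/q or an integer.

For a measurable rectangle A x B, the product measure satisfies
  (mu x nu)(A x B) = mu(A) * nu(B).
  mu(A) = 2.
  nu(B) = 6.
  (mu x nu)(A x B) = 2 * 6 = 12.

12


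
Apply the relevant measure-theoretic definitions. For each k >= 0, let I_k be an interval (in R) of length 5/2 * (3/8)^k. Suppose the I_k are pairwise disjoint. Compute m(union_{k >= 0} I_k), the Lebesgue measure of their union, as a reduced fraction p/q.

By countable additivity of the Lebesgue measure on pairwise disjoint measurable sets,
  m(union_{k >= 0} I_k) = sum_{k >= 0} m(I_k) = sum_{k >= 0} a * r^k,
  with a = 5/2 and r = 3/8.
Since 0 < r = 3/8 < 1, the geometric series converges:
  sum_{k >= 0} a * r^k = a / (1 - r).
  = 5/2 / (1 - 3/8)
  = 5/2 / (5/8)
  = 4.

4


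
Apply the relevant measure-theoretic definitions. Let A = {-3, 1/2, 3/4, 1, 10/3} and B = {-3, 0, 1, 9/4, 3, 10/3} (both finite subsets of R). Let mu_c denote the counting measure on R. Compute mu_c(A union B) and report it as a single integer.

Counting measure on a finite set equals cardinality. By inclusion-exclusion, |A union B| = |A| + |B| - |A cap B|.
|A| = 5, |B| = 6, |A cap B| = 3.
So mu_c(A union B) = 5 + 6 - 3 = 8.

8


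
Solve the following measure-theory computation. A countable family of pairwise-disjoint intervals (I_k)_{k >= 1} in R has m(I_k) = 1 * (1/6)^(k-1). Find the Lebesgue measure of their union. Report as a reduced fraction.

By countable additivity of the Lebesgue measure on pairwise disjoint measurable sets,
  m(union_{k >= 1} I_k) = sum_{k >= 1} m(I_k) = sum_{k >= 1} a * r^(k-1),
  with a = 1 and r = 1/6.
Since 0 < r = 1/6 < 1, the geometric series converges:
  sum_{k >= 1} a * r^(k-1) = a / (1 - r).
  = 1 / (1 - 1/6)
  = 1 / (5/6)
  = 6/5.

6/5


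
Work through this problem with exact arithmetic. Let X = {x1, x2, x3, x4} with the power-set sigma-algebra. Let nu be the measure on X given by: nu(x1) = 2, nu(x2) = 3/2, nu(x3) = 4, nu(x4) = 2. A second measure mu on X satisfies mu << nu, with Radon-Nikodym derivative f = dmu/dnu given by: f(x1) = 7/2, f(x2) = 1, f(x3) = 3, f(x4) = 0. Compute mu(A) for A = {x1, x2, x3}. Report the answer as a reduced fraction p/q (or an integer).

By the defining property of the Radon-Nikodym derivative, for every measurable set A,
  mu(A) = integral_A f dnu.
Since nu is a discrete measure concentrated on the atoms of X, the integral over A reduces to the sum
  mu(A) = sum_{x in A} f(x) * nu({x}).
Computing each term:
  x1: f(x1) * nu(x1) = 7/2 * 2 = 7.
  x2: f(x2) * nu(x2) = 1 * 3/2 = 3/2.
  x3: f(x3) * nu(x3) = 3 * 4 = 12.
Summing: mu(A) = 7 + 3/2 + 12 = 41/2.

41/2


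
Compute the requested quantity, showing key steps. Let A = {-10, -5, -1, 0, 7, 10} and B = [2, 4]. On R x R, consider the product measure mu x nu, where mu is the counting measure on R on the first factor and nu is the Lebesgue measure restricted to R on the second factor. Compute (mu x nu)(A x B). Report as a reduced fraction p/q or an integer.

For a measurable rectangle A x B, the product measure satisfies
  (mu x nu)(A x B) = mu(A) * nu(B).
  mu(A) = 6.
  nu(B) = 2.
  (mu x nu)(A x B) = 6 * 2 = 12.

12


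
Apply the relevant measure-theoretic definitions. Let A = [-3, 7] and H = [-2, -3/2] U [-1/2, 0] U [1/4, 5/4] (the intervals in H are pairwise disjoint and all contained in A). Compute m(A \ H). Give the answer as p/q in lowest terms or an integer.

The ambient interval has length m(A) = 7 - (-3) = 10.
Since the holes are disjoint and sit inside A, by finite additivity
  m(H) = sum_i (b_i - a_i), and m(A \ H) = m(A) - m(H).
Computing the hole measures:
  m(H_1) = -3/2 - (-2) = 1/2.
  m(H_2) = 0 - (-1/2) = 1/2.
  m(H_3) = 5/4 - 1/4 = 1.
Summed: m(H) = 1/2 + 1/2 + 1 = 2.
So m(A \ H) = 10 - 2 = 8.

8


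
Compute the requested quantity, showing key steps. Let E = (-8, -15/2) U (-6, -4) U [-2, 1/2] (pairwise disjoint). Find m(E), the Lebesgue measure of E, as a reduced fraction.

For pairwise disjoint intervals, m(union_i I_i) = sum_i m(I_i),
and m is invariant under swapping open/closed endpoints (single points have measure 0).
So m(E) = sum_i (b_i - a_i).
  I_1 has length -15/2 - (-8) = 1/2.
  I_2 has length -4 - (-6) = 2.
  I_3 has length 1/2 - (-2) = 5/2.
Summing:
  m(E) = 1/2 + 2 + 5/2 = 5.

5


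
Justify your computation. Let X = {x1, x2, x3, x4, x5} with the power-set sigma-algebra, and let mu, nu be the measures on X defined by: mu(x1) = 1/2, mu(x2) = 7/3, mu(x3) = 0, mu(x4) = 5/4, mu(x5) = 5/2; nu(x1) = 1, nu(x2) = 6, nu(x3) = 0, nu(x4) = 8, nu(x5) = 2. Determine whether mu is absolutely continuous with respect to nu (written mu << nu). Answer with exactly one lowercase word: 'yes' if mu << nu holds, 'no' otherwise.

mu << nu means: every nu-null measurable set is also mu-null; equivalently, for every atom x, if nu({x}) = 0 then mu({x}) = 0.
Checking each atom:
  x1: nu = 1 > 0 -> no constraint.
  x2: nu = 6 > 0 -> no constraint.
  x3: nu = 0, mu = 0 -> consistent with mu << nu.
  x4: nu = 8 > 0 -> no constraint.
  x5: nu = 2 > 0 -> no constraint.
No atom violates the condition. Therefore mu << nu.

yes


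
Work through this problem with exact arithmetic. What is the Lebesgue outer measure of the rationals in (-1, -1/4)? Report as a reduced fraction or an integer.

E = Q cap (-1, -1/4) is a subset of Q, which is countable. Enumerate Q = {q_1, q_2, ...}; for any eps > 0, cover q_k by the open interval (q_k - eps/2^(k+1), q_k + eps/2^(k+1)), of length eps/2^k. The total cover length is sum_{k>=1} eps/2^k = eps. Hence m*(E) <= m*(Q) <= eps for every eps > 0, and since outer measure is non-negative, m*(E) = 0.

0


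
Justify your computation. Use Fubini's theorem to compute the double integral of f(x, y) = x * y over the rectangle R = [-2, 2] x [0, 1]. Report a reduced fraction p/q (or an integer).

f(x, y) is a tensor product of a function of x and a function of y, and both factors are bounded continuous (hence Lebesgue integrable) on the rectangle, so Fubini's theorem applies:
  integral_R f d(m x m) = (integral_a1^b1 x dx) * (integral_a2^b2 y dy).
Inner integral in x: integral_{-2}^{2} x dx = (2^2 - (-2)^2)/2
  = 0.
Inner integral in y: integral_{0}^{1} y dy = (1^2 - 0^2)/2
  = 1/2.
Product: (0) * (1/2) = 0.

0


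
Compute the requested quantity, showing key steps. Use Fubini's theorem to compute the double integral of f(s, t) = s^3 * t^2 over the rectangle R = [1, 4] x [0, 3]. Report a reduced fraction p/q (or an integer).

f(s, t) is a tensor product of a function of s and a function of t, and both factors are bounded continuous (hence Lebesgue integrable) on the rectangle, so Fubini's theorem applies:
  integral_R f d(m x m) = (integral_a1^b1 s^3 ds) * (integral_a2^b2 t^2 dt).
Inner integral in s: integral_{1}^{4} s^3 ds = (4^4 - 1^4)/4
  = 255/4.
Inner integral in t: integral_{0}^{3} t^2 dt = (3^3 - 0^3)/3
  = 9.
Product: (255/4) * (9) = 2295/4.

2295/4


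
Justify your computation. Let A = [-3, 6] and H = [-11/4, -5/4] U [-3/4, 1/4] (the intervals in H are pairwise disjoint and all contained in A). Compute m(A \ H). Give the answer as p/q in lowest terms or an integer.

The ambient interval has length m(A) = 6 - (-3) = 9.
Since the holes are disjoint and sit inside A, by finite additivity
  m(H) = sum_i (b_i - a_i), and m(A \ H) = m(A) - m(H).
Computing the hole measures:
  m(H_1) = -5/4 - (-11/4) = 3/2.
  m(H_2) = 1/4 - (-3/4) = 1.
Summed: m(H) = 3/2 + 1 = 5/2.
So m(A \ H) = 9 - 5/2 = 13/2.

13/2


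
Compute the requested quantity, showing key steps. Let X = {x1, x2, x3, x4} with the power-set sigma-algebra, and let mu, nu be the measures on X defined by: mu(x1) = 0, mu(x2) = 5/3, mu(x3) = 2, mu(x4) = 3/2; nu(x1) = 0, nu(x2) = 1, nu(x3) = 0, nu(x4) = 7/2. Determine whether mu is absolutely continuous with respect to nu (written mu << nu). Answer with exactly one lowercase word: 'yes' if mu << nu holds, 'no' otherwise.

mu << nu means: every nu-null measurable set is also mu-null; equivalently, for every atom x, if nu({x}) = 0 then mu({x}) = 0.
Checking each atom:
  x1: nu = 0, mu = 0 -> consistent with mu << nu.
  x2: nu = 1 > 0 -> no constraint.
  x3: nu = 0, mu = 2 > 0 -> violates mu << nu.
  x4: nu = 7/2 > 0 -> no constraint.
The atom(s) x3 violate the condition (nu = 0 but mu > 0). Therefore mu is NOT absolutely continuous w.r.t. nu.

no


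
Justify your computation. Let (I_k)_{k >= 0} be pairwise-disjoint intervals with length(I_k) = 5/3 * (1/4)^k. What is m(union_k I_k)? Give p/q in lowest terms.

By countable additivity of the Lebesgue measure on pairwise disjoint measurable sets,
  m(union_{k >= 0} I_k) = sum_{k >= 0} m(I_k) = sum_{k >= 0} a * r^k,
  with a = 5/3 and r = 1/4.
Since 0 < r = 1/4 < 1, the geometric series converges:
  sum_{k >= 0} a * r^k = a / (1 - r).
  = 5/3 / (1 - 1/4)
  = 5/3 / (3/4)
  = 20/9.

20/9


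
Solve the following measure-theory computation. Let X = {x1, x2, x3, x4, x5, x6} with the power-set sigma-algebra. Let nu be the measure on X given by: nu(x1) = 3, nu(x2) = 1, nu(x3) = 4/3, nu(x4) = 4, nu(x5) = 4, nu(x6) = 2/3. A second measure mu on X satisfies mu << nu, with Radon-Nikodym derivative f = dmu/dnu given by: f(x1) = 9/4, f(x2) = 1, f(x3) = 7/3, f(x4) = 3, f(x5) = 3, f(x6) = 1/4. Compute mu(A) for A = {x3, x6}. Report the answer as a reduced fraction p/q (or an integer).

By the defining property of the Radon-Nikodym derivative, for every measurable set A,
  mu(A) = integral_A f dnu.
Since nu is a discrete measure concentrated on the atoms of X, the integral over A reduces to the sum
  mu(A) = sum_{x in A} f(x) * nu({x}).
Computing each term:
  x3: f(x3) * nu(x3) = 7/3 * 4/3 = 28/9.
  x6: f(x6) * nu(x6) = 1/4 * 2/3 = 1/6.
Summing: mu(A) = 28/9 + 1/6 = 59/18.

59/18


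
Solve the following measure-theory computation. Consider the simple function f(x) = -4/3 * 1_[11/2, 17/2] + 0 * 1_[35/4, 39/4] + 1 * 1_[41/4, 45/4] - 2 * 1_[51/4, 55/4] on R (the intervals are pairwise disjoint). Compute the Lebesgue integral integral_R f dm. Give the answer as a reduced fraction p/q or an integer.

For a simple function f = sum_i c_i * 1_{A_i} with disjoint A_i,
  integral f dm = sum_i c_i * m(A_i).
Lengths of the A_i:
  m(A_1) = 17/2 - 11/2 = 3.
  m(A_2) = 39/4 - 35/4 = 1.
  m(A_3) = 45/4 - 41/4 = 1.
  m(A_4) = 55/4 - 51/4 = 1.
Contributions c_i * m(A_i):
  (-4/3) * (3) = -4.
  (0) * (1) = 0.
  (1) * (1) = 1.
  (-2) * (1) = -2.
Total: -4 + 0 + 1 - 2 = -5.

-5


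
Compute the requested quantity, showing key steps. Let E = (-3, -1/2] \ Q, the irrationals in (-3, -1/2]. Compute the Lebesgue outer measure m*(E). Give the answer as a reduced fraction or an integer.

The interval I = (-3, -1/2] has m(I) = -1/2 - (-3) = 5/2 (endpoints are measure-zero, so open/closed/half-open agree). Write I = (I cap Q) u (I \ Q). The rationals in I are countable, so m*(I cap Q) = 0 (cover each rational by intervals whose total length is arbitrarily small). By countable subadditivity m*(I) <= m*(I cap Q) + m*(I \ Q), hence m*(I \ Q) >= m(I) = 5/2. The reverse inequality m*(I \ Q) <= m*(I) = 5/2 is trivial since (I \ Q) is a subset of I. Therefore m*(I \ Q) = 5/2.

5/2


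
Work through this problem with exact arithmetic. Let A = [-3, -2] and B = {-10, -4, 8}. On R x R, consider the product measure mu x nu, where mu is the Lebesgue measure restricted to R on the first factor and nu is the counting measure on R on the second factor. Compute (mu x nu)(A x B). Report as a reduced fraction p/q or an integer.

For a measurable rectangle A x B, the product measure satisfies
  (mu x nu)(A x B) = mu(A) * nu(B).
  mu(A) = 1.
  nu(B) = 3.
  (mu x nu)(A x B) = 1 * 3 = 3.

3


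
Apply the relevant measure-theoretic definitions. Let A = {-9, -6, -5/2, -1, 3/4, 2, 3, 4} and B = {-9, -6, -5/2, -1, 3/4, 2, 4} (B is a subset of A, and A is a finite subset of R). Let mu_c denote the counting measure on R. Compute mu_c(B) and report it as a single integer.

Counting measure assigns mu_c(E) = |E| (number of elements) when E is finite.
B has 7 element(s), so mu_c(B) = 7.

7


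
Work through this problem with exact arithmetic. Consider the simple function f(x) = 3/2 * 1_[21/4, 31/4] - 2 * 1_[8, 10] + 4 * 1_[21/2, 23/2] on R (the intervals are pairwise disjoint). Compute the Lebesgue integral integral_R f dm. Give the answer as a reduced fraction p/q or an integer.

For a simple function f = sum_i c_i * 1_{A_i} with disjoint A_i,
  integral f dm = sum_i c_i * m(A_i).
Lengths of the A_i:
  m(A_1) = 31/4 - 21/4 = 5/2.
  m(A_2) = 10 - 8 = 2.
  m(A_3) = 23/2 - 21/2 = 1.
Contributions c_i * m(A_i):
  (3/2) * (5/2) = 15/4.
  (-2) * (2) = -4.
  (4) * (1) = 4.
Total: 15/4 - 4 + 4 = 15/4.

15/4


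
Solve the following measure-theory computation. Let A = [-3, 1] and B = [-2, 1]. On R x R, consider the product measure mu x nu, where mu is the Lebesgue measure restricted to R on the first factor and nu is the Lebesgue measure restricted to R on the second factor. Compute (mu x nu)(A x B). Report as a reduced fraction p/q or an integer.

For a measurable rectangle A x B, the product measure satisfies
  (mu x nu)(A x B) = mu(A) * nu(B).
  mu(A) = 4.
  nu(B) = 3.
  (mu x nu)(A x B) = 4 * 3 = 12.

12
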